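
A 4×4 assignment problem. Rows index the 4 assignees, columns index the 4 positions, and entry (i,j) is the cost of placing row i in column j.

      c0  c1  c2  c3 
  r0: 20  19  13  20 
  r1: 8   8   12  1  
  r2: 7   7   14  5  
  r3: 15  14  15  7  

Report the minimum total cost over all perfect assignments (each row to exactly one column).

one of 3 optimal assignments: row0→col2 (cost 13), row1→col0 (cost 8), row2→col1 (cost 7), row3→col3 (cost 7)
total = 13 + 8 + 7 + 7 = 35

Minimum assignment cost: 35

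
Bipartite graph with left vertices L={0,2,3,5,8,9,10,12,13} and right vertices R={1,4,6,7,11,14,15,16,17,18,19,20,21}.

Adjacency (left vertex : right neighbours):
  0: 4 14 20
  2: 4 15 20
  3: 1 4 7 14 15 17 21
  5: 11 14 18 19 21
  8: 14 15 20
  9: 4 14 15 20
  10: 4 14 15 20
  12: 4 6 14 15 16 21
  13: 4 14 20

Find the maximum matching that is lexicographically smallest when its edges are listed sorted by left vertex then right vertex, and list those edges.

Lex-smallest maximum matching: {(0,4), (2,15), (3,1), (5,11), (8,14), (9,20), (12,6)}

|M| = 7 (so the lex-smallest maximum matching has 7 edges)
process left vertices in ascending order; for each, take the smallest-labelled available neighbour that still permits 7 edges overall, or leave it unmatched if none does
lex-smallest matching: {0-4, 2-15, 3-1, 5-11, 8-14, 9-20, 12-6}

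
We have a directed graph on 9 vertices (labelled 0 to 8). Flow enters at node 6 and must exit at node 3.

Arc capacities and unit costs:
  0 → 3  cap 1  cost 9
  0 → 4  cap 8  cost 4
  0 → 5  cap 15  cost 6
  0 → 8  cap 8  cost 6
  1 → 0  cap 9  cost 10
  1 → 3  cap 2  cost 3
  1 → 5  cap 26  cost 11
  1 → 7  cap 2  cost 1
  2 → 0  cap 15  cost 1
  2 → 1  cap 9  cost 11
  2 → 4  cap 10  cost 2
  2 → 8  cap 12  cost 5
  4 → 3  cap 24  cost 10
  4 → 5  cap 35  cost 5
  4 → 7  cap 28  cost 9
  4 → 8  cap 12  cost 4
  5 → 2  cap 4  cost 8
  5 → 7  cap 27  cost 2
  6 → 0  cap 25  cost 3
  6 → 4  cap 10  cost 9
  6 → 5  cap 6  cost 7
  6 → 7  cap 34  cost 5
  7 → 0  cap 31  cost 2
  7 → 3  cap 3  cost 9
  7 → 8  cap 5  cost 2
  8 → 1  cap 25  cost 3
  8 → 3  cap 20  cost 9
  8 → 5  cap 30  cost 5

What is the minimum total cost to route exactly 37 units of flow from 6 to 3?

shortest-cost path #1: 6→0→3 push 1 @ unit cost 12 (adds 12)
shortest-cost path #2: 6→7→8→1→3 push 2 @ unit cost 13 (adds 26)
shortest-cost path #3: 6→7→3 push 3 @ unit cost 14 (adds 42)
shortest-cost path #4: 6→7→8→3 push 3 @ unit cost 16 (adds 48)
shortest-cost path #5: 6→0→4→3 push 8 @ unit cost 17 (adds 136)
shortest-cost path #6: 6→0→8→3 push 8 @ unit cost 18 (adds 144)
shortest-cost path #7: 6→4→3 push 10 @ unit cost 19 (adds 190)
shortest-cost path #8: 6→5→2→4→3 push 2 @ unit cost 27 (adds 54)
total cost = 652

Minimum cost for 37 units: 652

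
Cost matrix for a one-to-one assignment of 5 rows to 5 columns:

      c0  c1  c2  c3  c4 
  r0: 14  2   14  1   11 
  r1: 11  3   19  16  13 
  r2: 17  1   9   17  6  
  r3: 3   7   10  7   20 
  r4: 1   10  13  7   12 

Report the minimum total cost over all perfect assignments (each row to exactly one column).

Minimum assignment cost: 21

optimal assignment: row0→col3 (cost 1), row1→col1 (cost 3), row2→col4 (cost 6), row3→col2 (cost 10), row4→col0 (cost 1)
total = 1 + 3 + 6 + 10 + 1 = 21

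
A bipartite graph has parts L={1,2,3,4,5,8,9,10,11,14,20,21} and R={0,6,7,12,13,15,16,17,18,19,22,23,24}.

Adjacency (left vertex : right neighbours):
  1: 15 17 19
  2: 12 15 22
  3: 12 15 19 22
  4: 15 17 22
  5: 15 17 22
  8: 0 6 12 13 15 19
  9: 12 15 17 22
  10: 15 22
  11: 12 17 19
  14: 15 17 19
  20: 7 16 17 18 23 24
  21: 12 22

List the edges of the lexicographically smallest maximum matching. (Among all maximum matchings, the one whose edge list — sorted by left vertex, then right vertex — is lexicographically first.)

|M| = 7 (so the lex-smallest maximum matching has 7 edges)
process left vertices in ascending order; for each, take the smallest-labelled available neighbour that still permits 7 edges overall, or leave it unmatched if none does
lex-smallest matching: {1-15, 2-12, 3-19, 4-17, 5-22, 8-0, 20-7}

Lex-smallest maximum matching: {(1,15), (2,12), (3,19), (4,17), (5,22), (8,0), (20,7)}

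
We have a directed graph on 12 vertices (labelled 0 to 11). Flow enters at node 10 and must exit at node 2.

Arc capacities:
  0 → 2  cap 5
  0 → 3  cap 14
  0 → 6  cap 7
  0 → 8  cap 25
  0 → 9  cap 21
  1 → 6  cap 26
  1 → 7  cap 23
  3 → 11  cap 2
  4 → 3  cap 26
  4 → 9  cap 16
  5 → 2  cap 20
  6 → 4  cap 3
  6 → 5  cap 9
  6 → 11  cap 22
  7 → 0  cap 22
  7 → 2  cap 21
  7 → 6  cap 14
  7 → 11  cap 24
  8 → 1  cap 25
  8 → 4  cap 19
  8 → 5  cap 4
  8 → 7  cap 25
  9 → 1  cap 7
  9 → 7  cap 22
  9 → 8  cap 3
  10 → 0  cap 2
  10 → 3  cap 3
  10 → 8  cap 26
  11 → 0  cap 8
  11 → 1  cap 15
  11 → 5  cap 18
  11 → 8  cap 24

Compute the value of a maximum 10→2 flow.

augment #1: 10→0→2 bottleneck 2, total now 2
augment #2: 10→8→5→2 bottleneck 4, total now 6
augment #3: 10→8→7→2 bottleneck 21, total now 27
augment #4: 10→3→11→0→2 bottleneck 2, total now 29
augment #5: 10→8→7→0→2 bottleneck 1, total now 30

Maximum flow value: 30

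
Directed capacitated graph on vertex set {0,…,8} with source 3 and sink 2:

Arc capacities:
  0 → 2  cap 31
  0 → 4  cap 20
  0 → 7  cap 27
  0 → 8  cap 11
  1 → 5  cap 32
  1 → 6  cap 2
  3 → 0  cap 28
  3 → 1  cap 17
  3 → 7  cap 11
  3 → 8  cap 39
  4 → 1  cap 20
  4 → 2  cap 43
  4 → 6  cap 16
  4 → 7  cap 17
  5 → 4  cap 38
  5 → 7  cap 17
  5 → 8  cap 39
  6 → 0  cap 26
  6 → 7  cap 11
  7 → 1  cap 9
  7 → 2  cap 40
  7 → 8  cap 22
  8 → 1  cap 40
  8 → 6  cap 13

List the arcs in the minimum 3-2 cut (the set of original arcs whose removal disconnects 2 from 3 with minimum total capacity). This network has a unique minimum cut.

Min-cut arcs: {(1,5), (1,6), (3,0), (3,7), (8,6)} (total capacity 86)

augment #1: 3→0→2 push 28
augment #2: 3→7→2 push 11
augment #3: 3→1→5→4→2 push 17
augment #4: 3→8→6→0→2 push 3
augment #5: 3→8→6→7→2 push 10
augment #6: 3→8→1→5→4→2 push 15
augment #7: 3→8→1→6→7→2 push 1
augment #8: 3→8→1→6→0→4→2 push 1
max flow = 86; residual-reachable set from 3 gives S-side
cut edges (S→T): {(1,5), (1,6), (3,0), (3,7), (8,6)} total cap 86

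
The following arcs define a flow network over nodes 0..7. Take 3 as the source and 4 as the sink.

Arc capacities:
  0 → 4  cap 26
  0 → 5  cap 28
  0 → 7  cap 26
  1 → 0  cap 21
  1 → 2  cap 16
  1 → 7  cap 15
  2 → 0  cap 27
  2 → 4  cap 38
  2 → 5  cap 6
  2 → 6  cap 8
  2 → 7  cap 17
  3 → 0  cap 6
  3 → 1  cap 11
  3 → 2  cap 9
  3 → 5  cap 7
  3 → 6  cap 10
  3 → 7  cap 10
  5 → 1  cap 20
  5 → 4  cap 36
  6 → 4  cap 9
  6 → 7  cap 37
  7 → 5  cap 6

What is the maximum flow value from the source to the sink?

augment #1: 3→0→4 bottleneck 6, total now 6
augment #2: 3→2→4 bottleneck 9, total now 15
augment #3: 3→5→4 bottleneck 7, total now 22
augment #4: 3→6→4 bottleneck 9, total now 31
augment #5: 3→1→0→4 bottleneck 11, total now 42
augment #6: 3→7→5→4 bottleneck 6, total now 48

Maximum flow value: 48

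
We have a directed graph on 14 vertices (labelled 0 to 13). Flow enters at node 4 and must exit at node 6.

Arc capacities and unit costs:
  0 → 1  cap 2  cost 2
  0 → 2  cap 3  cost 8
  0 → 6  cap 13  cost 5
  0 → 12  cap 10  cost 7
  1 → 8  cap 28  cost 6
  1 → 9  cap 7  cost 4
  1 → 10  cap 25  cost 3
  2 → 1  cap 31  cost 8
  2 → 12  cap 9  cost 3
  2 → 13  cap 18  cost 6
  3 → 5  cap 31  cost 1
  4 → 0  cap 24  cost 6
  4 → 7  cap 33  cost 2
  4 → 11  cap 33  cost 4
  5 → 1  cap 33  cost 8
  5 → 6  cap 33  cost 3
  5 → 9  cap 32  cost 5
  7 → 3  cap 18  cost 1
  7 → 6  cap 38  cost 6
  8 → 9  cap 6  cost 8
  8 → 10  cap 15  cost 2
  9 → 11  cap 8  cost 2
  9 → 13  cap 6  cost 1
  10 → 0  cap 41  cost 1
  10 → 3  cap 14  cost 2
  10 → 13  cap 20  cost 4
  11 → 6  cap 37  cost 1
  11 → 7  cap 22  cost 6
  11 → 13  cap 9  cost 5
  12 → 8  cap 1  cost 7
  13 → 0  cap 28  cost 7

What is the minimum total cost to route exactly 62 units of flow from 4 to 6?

shortest-cost path #1: 4→11→6 push 33 @ unit cost 5 (adds 165)
shortest-cost path #2: 4→7→3→5→6 push 18 @ unit cost 7 (adds 126)
shortest-cost path #3: 4→7→6 push 11 @ unit cost 8 (adds 88)
total cost = 379

Minimum cost for 62 units: 379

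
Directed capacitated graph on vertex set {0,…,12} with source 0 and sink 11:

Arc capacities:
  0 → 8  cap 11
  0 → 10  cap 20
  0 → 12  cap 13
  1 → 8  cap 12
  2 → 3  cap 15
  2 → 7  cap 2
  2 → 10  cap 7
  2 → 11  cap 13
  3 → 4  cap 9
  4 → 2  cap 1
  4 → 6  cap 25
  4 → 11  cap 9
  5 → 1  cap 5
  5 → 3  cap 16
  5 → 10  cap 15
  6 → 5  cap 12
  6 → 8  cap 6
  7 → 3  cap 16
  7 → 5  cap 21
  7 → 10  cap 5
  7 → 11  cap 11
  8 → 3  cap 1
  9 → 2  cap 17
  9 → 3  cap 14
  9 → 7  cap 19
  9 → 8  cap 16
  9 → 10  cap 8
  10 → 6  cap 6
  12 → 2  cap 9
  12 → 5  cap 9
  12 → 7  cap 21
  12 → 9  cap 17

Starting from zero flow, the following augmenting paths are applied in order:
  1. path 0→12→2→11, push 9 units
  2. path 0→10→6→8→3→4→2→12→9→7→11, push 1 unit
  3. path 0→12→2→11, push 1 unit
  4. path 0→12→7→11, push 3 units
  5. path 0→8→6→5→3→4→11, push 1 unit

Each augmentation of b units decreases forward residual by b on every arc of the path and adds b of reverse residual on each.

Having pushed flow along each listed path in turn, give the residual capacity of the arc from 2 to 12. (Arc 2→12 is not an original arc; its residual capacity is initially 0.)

Residual capacity of (2,12): 9

after path 1 (0→12→2→11, push 9): res(2,12)=9
after path 2 (0→10→6→8→3→4→2→12→9→7→11, push 1): res(2,12)=8
after path 3 (0→12→2→11, push 1): res(2,12)=9
after path 4 (0→12→7→11, push 3): res(2,12)=9
after path 5 (0→8→6→5→3→4→11, push 1): res(2,12)=9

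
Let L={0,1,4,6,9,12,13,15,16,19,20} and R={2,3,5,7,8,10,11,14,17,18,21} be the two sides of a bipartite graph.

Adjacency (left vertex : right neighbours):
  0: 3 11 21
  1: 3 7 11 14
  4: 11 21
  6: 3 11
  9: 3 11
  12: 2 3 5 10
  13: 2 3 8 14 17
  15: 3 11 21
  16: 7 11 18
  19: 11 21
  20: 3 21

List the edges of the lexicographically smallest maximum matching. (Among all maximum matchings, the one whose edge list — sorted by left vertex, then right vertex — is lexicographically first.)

Lex-smallest maximum matching: {(0,3), (1,7), (4,11), (12,2), (13,8), (15,21), (16,18)}

|M| = 7 (so the lex-smallest maximum matching has 7 edges)
process left vertices in ascending order; for each, take the smallest-labelled available neighbour that still permits 7 edges overall, or leave it unmatched if none does
lex-smallest matching: {0-3, 1-7, 4-11, 12-2, 13-8, 15-21, 16-18}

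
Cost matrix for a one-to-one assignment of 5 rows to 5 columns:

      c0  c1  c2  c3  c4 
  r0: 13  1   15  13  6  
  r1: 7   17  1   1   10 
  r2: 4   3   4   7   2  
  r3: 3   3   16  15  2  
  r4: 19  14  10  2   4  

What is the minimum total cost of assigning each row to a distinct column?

Minimum assignment cost: 9

optimal assignment: row0→col1 (cost 1), row1→col2 (cost 1), row2→col4 (cost 2), row3→col0 (cost 3), row4→col3 (cost 2)
total = 1 + 1 + 2 + 3 + 2 = 9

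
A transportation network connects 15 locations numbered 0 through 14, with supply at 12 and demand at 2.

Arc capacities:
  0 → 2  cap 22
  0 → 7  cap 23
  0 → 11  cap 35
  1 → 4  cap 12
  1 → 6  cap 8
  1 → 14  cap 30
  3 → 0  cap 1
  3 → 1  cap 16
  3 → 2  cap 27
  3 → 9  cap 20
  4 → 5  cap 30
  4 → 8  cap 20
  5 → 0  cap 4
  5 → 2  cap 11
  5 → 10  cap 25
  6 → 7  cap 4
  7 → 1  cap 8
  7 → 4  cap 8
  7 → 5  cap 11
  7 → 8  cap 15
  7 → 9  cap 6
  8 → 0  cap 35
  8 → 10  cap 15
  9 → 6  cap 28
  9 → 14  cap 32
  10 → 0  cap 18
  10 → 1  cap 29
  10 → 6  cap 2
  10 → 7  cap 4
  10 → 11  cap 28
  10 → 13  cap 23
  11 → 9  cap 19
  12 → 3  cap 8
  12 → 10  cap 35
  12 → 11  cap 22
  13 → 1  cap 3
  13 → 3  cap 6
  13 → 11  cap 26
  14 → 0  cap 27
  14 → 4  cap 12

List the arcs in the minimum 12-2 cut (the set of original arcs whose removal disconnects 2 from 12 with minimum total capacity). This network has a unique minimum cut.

Min-cut arcs: {(0,2), (5,2), (12,3), (13,3)} (total capacity 47)

augment #1: 12→3→2 push 8
augment #2: 12→10→0→2 push 18
augment #3: 12→10→7→5→2 push 4
augment #4: 12→10→13→3→2 push 6
augment #5: 12→10→1→4→5→2 push 7
augment #6: 12→11→9→14→0→2 push 4
max flow = 47; residual-reachable set from 12 gives S-side
cut edges (S→T): {(0,2), (5,2), (12,3), (13,3)} total cap 47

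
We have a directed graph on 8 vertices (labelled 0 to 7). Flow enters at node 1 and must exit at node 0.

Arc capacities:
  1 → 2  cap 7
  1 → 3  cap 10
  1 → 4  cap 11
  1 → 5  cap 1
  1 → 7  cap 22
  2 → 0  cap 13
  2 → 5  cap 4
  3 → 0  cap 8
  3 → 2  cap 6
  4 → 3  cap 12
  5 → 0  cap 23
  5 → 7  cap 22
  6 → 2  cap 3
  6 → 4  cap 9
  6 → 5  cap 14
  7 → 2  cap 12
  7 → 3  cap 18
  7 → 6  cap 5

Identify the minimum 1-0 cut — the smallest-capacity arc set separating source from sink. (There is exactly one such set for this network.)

augment #1: 1→2→0 push 7
augment #2: 1→3→0 push 8
augment #3: 1→5→0 push 1
augment #4: 1→3→2→0 push 2
augment #5: 1→7→2→0 push 4
augment #6: 1→7→2→5→0 push 4
augment #7: 1→7→6→5→0 push 5
max flow = 31; residual-reachable set from 1 gives S-side
cut edges (S→T): {(1,5), (2,0), (2,5), (3,0), (7,6)} total cap 31

Min-cut arcs: {(1,5), (2,0), (2,5), (3,0), (7,6)} (total capacity 31)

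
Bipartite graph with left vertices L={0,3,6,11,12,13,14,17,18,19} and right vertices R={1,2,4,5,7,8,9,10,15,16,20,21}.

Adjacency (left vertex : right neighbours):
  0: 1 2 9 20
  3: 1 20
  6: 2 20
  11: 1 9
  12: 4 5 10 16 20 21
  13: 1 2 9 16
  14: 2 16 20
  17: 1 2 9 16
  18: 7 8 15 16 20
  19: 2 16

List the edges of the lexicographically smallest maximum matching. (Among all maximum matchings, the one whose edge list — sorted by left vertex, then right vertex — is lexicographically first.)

|M| = 7 (so the lex-smallest maximum matching has 7 edges)
process left vertices in ascending order; for each, take the smallest-labelled available neighbour that still permits 7 edges overall, or leave it unmatched if none does
lex-smallest matching: {0-1, 3-20, 6-2, 11-9, 12-4, 13-16, 18-7}

Lex-smallest maximum matching: {(0,1), (3,20), (6,2), (11,9), (12,4), (13,16), (18,7)}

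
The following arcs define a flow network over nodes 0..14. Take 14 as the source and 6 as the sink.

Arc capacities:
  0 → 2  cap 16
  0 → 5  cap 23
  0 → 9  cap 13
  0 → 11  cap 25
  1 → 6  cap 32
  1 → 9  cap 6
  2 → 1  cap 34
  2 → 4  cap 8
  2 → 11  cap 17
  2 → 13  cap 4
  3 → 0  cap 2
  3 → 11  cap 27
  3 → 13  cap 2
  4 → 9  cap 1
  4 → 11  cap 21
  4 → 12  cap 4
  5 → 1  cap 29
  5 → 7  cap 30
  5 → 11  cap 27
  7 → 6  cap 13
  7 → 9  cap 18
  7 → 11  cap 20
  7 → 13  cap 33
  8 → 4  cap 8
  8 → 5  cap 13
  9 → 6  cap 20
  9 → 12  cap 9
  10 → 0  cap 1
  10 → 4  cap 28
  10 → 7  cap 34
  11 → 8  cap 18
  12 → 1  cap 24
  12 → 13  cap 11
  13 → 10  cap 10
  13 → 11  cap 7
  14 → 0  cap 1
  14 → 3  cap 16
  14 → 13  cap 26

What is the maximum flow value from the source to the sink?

augment #1: 14→0→9→6 bottleneck 1, total now 1
augment #2: 14→3→0→9→6 bottleneck 2, total now 3
augment #3: 14→13→10→7→6 bottleneck 10, total now 13
augment #4: 14→3→11→8→4→9→6 bottleneck 1, total now 14
augment #5: 14→3→11→8→5→1→6 bottleneck 13, total now 27
augment #6: 14→13→11→8→4→12→1→6 bottleneck 4, total now 31

Maximum flow value: 31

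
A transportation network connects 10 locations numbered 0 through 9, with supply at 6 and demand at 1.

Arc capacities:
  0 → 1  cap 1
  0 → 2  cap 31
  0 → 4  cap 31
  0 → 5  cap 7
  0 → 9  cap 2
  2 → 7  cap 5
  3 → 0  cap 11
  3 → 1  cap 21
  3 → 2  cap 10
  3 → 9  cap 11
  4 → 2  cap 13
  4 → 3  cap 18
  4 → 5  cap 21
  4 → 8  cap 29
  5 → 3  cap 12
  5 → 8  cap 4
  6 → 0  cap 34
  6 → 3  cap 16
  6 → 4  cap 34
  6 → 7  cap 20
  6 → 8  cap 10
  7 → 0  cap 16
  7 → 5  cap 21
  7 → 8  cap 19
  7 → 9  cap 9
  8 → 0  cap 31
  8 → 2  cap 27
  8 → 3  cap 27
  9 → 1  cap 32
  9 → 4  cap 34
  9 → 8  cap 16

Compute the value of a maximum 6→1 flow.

Maximum flow value: 44

augment #1: 6→0→1 bottleneck 1, total now 1
augment #2: 6→3→1 bottleneck 16, total now 17
augment #3: 6→0→9→1 bottleneck 2, total now 19
augment #4: 6→4→3→1 bottleneck 5, total now 24
augment #5: 6→7→9→1 bottleneck 9, total now 33
augment #6: 6→4→3→9→1 bottleneck 11, total now 44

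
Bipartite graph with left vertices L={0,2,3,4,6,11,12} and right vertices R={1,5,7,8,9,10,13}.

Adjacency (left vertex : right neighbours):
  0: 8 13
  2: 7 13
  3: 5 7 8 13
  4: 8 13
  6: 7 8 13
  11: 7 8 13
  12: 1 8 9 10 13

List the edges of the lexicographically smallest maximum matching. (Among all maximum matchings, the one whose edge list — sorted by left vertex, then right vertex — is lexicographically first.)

Lex-smallest maximum matching: {(0,8), (2,7), (3,5), (4,13), (12,1)}

|M| = 5 (so the lex-smallest maximum matching has 5 edges)
process left vertices in ascending order; for each, take the smallest-labelled available neighbour that still permits 5 edges overall, or leave it unmatched if none does
lex-smallest matching: {0-8, 2-7, 3-5, 4-13, 12-1}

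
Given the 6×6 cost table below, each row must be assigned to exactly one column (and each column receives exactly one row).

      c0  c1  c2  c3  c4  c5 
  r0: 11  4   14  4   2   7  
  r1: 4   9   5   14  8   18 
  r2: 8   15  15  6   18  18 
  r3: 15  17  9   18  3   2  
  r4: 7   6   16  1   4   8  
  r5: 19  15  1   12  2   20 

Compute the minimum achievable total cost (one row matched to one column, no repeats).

Minimum assignment cost: 21

one of 2 optimal assignments: row0→col1 (cost 4), row1→col0 (cost 4), row2→col3 (cost 6), row3→col5 (cost 2), row4→col4 (cost 4), row5→col2 (cost 1)
total = 4 + 4 + 6 + 2 + 4 + 1 = 21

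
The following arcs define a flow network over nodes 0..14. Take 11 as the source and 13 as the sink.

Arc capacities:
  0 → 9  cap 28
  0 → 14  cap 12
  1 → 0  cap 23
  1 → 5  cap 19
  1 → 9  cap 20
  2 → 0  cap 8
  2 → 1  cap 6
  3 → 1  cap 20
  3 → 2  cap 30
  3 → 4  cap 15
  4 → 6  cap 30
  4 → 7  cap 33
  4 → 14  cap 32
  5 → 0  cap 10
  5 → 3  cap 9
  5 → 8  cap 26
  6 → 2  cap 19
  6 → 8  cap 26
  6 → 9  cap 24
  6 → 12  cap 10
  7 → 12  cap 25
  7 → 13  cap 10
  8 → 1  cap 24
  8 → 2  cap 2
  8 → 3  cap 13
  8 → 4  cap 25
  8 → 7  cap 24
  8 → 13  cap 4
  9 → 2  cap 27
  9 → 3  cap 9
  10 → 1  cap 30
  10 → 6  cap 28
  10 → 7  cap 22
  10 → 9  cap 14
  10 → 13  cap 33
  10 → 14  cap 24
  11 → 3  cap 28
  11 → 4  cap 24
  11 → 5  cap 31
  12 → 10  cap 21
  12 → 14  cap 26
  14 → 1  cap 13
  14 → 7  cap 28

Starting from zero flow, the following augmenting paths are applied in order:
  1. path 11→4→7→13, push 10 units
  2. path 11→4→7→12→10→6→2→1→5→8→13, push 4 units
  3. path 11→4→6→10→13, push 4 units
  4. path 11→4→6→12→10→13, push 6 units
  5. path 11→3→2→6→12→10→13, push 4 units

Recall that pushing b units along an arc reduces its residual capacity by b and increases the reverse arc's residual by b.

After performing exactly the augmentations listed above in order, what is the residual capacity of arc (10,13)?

after path 1 (11→4→7→13, push 10): res(10,13)=33
after path 2 (11→4→7→12→10→6→2→1→5→8→13, push 4): res(10,13)=33
after path 3 (11→4→6→10→13, push 4): res(10,13)=29
after path 4 (11→4→6→12→10→13, push 6): res(10,13)=23
after path 5 (11→3→2→6→12→10→13, push 4): res(10,13)=19

Residual capacity of (10,13): 19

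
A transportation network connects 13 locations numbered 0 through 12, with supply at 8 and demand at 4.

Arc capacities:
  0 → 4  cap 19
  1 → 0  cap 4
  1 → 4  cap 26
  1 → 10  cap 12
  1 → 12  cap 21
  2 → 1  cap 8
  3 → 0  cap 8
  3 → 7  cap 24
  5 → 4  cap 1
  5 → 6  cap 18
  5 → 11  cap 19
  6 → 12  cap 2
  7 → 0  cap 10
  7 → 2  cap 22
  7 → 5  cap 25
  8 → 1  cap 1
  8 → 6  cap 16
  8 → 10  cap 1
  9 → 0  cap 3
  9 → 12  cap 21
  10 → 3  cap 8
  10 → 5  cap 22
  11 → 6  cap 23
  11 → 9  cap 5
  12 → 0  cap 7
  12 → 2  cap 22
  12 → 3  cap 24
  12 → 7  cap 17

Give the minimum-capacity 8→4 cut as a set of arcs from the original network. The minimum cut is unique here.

augment #1: 8→1→4 push 1
augment #2: 8→10→5→4 push 1
augment #3: 8→6→12→0→4 push 2
max flow = 4; residual-reachable set from 8 gives S-side
cut edges (S→T): {(6,12), (8,1), (8,10)} total cap 4

Min-cut arcs: {(6,12), (8,1), (8,10)} (total capacity 4)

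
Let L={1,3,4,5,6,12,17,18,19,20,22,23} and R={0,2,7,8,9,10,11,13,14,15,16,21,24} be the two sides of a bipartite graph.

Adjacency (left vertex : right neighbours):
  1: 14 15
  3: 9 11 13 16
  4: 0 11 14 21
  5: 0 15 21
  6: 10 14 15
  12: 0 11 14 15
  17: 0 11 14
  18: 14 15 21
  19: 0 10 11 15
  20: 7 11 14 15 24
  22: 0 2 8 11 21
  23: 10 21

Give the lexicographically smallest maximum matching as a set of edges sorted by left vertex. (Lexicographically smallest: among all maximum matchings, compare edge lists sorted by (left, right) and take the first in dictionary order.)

|M| = 9 (so the lex-smallest maximum matching has 9 edges)
process left vertices in ascending order; for each, take the smallest-labelled available neighbour that still permits 9 edges overall, or leave it unmatched if none does
lex-smallest matching: {1-14, 3-9, 4-0, 5-15, 6-10, 12-11, 18-21, 20-7, 22-2}

Lex-smallest maximum matching: {(1,14), (3,9), (4,0), (5,15), (6,10), (12,11), (18,21), (20,7), (22,2)}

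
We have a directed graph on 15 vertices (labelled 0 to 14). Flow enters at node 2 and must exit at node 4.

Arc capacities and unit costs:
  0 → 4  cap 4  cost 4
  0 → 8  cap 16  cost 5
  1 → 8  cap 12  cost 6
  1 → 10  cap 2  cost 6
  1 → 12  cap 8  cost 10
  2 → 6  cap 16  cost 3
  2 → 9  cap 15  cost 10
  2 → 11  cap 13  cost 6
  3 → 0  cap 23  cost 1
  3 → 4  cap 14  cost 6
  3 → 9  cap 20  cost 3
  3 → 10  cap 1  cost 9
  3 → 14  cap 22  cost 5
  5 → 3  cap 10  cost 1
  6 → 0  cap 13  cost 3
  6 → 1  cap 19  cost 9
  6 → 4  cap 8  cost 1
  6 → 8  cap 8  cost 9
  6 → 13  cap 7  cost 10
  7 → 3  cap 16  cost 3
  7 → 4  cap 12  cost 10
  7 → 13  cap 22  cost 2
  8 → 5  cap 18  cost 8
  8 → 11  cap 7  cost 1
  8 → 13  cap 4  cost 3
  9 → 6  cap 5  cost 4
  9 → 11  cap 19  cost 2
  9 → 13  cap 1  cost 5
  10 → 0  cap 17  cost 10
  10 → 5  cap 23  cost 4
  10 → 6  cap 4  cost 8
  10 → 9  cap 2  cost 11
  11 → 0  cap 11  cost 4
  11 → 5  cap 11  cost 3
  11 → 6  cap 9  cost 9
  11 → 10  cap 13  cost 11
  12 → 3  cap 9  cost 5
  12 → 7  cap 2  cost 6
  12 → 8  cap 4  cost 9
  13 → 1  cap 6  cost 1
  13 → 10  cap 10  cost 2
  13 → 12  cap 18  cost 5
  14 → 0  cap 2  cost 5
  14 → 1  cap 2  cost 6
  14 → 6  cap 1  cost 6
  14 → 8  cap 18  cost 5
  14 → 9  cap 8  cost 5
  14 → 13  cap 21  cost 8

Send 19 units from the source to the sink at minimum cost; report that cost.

shortest-cost path #1: 2→6→4 push 8 @ unit cost 4 (adds 32)
shortest-cost path #2: 2→6→0→4 push 4 @ unit cost 10 (adds 40)
shortest-cost path #3: 2→11→5→3→4 push 7 @ unit cost 16 (adds 112)
total cost = 184

Minimum cost for 19 units: 184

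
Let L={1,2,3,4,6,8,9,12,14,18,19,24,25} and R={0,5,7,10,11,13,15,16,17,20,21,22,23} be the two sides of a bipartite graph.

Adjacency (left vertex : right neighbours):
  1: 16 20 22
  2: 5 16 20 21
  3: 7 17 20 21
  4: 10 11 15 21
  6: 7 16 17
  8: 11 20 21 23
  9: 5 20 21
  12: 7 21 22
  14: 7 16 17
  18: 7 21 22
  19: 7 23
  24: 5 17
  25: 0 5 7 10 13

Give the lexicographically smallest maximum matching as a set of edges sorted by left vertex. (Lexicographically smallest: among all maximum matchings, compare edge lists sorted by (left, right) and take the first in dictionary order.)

|M| = 11 (so the lex-smallest maximum matching has 11 edges)
process left vertices in ascending order; for each, take the smallest-labelled available neighbour that still permits 11 edges overall, or leave it unmatched if none does
lex-smallest matching: {1-16, 2-5, 3-7, 4-10, 6-17, 8-11, 9-20, 12-21, 18-22, 19-23, 25-0}

Lex-smallest maximum matching: {(1,16), (2,5), (3,7), (4,10), (6,17), (8,11), (9,20), (12,21), (18,22), (19,23), (25,0)}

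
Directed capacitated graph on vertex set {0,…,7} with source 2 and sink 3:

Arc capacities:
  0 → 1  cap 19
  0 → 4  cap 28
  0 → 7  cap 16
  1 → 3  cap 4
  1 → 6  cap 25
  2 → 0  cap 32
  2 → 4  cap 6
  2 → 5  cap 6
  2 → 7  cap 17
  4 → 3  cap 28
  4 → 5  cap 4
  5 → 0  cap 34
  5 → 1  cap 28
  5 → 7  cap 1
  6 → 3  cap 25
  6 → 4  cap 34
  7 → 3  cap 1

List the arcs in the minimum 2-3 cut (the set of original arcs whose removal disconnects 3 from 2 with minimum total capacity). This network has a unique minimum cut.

augment #1: 2→4→3 push 6
augment #2: 2→7→3 push 1
augment #3: 2→0→1→3 push 4
augment #4: 2→0→4→3 push 22
augment #5: 2→0→1→6→3 push 6
augment #6: 2→5→1→6→3 push 6
max flow = 45; residual-reachable set from 2 gives S-side
cut edges (S→T): {(2,0), (2,4), (2,5), (7,3)} total cap 45

Min-cut arcs: {(2,0), (2,4), (2,5), (7,3)} (total capacity 45)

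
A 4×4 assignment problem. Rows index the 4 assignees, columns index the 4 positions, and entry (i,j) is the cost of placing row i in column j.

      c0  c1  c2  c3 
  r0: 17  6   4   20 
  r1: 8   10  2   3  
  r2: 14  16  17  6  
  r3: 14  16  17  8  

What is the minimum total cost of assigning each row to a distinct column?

Minimum assignment cost: 28

optimal assignment: row0→col1 (cost 6), row1→col2 (cost 2), row2→col3 (cost 6), row3→col0 (cost 14)
total = 6 + 2 + 6 + 14 = 28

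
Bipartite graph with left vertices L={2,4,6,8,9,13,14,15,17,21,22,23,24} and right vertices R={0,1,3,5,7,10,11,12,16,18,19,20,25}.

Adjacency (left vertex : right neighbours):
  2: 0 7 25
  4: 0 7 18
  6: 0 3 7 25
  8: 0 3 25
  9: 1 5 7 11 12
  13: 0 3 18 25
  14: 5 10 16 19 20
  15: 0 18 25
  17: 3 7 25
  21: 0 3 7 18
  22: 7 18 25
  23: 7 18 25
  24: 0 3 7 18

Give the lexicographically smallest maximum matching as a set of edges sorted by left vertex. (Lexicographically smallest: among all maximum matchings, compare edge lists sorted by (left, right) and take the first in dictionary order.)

|M| = 7 (so the lex-smallest maximum matching has 7 edges)
process left vertices in ascending order; for each, take the smallest-labelled available neighbour that still permits 7 edges overall, or leave it unmatched if none does
lex-smallest matching: {2-0, 4-7, 6-3, 8-25, 9-1, 13-18, 14-5}

Lex-smallest maximum matching: {(2,0), (4,7), (6,3), (8,25), (9,1), (13,18), (14,5)}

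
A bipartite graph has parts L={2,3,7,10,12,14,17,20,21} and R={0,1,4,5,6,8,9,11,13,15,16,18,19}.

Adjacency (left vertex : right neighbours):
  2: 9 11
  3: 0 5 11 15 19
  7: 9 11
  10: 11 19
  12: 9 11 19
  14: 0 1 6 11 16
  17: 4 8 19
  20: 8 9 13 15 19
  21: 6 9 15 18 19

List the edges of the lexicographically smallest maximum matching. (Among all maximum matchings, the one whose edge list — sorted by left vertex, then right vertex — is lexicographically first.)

|M| = 8 (so the lex-smallest maximum matching has 8 edges)
process left vertices in ascending order; for each, take the smallest-labelled available neighbour that still permits 8 edges overall, or leave it unmatched if none does
lex-smallest matching: {2-9, 3-0, 7-11, 10-19, 14-1, 17-4, 20-8, 21-6}

Lex-smallest maximum matching: {(2,9), (3,0), (7,11), (10,19), (14,1), (17,4), (20,8), (21,6)}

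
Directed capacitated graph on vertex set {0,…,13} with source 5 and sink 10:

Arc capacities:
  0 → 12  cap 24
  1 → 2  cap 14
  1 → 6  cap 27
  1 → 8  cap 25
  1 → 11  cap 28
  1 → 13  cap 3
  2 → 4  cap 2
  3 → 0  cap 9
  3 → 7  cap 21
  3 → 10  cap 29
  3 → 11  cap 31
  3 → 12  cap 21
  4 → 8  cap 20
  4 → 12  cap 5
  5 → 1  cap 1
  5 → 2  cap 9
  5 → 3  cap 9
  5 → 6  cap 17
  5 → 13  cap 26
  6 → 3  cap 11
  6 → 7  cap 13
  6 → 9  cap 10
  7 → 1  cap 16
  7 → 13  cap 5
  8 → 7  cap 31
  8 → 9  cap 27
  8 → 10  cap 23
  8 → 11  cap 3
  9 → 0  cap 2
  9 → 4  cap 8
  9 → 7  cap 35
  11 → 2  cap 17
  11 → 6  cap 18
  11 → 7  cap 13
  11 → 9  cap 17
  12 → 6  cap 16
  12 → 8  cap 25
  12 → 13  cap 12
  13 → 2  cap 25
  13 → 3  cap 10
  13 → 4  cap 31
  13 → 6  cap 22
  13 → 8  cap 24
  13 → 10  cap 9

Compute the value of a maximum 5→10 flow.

Maximum flow value: 55

augment #1: 5→3→10 bottleneck 9, total now 9
augment #2: 5→13→10 bottleneck 9, total now 18
augment #3: 5→1→8→10 bottleneck 1, total now 19
augment #4: 5→6→3→10 bottleneck 11, total now 30
augment #5: 5→13→3→10 bottleneck 9, total now 39
augment #6: 5→13→8→10 bottleneck 8, total now 47
augment #7: 5→2→4→8→10 bottleneck 2, total now 49
augment #8: 5→6→7→1→8→10 bottleneck 6, total now 55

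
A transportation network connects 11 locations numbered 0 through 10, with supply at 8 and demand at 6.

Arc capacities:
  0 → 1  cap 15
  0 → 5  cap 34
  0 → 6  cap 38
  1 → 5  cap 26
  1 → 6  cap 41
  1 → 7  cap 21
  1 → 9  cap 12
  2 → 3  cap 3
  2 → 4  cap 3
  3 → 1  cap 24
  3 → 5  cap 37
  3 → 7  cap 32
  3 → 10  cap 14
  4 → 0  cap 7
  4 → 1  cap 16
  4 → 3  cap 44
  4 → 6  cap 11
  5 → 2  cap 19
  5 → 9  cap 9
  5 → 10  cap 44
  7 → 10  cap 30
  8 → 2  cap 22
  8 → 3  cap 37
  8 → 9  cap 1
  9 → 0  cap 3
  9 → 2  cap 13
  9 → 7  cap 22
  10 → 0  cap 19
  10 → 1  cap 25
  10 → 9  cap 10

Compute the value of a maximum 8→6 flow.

augment #1: 8→2→4→6 bottleneck 3, total now 3
augment #2: 8→3→1→6 bottleneck 24, total now 27
augment #3: 8→9→0→6 bottleneck 1, total now 28
augment #4: 8→3→10→0→6 bottleneck 13, total now 41
augment #5: 8→2→3→10→0→6 bottleneck 1, total now 42
augment #6: 8→2→3→5→9→0→6 bottleneck 2, total now 44

Maximum flow value: 44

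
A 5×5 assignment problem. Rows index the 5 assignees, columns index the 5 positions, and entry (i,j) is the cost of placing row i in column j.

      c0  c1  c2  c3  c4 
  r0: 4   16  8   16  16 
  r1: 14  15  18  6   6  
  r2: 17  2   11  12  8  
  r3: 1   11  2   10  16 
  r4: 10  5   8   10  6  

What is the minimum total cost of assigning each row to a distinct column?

optimal assignment: row0→col0 (cost 4), row1→col3 (cost 6), row2→col1 (cost 2), row3→col2 (cost 2), row4→col4 (cost 6)
total = 4 + 6 + 2 + 2 + 6 = 20

Minimum assignment cost: 20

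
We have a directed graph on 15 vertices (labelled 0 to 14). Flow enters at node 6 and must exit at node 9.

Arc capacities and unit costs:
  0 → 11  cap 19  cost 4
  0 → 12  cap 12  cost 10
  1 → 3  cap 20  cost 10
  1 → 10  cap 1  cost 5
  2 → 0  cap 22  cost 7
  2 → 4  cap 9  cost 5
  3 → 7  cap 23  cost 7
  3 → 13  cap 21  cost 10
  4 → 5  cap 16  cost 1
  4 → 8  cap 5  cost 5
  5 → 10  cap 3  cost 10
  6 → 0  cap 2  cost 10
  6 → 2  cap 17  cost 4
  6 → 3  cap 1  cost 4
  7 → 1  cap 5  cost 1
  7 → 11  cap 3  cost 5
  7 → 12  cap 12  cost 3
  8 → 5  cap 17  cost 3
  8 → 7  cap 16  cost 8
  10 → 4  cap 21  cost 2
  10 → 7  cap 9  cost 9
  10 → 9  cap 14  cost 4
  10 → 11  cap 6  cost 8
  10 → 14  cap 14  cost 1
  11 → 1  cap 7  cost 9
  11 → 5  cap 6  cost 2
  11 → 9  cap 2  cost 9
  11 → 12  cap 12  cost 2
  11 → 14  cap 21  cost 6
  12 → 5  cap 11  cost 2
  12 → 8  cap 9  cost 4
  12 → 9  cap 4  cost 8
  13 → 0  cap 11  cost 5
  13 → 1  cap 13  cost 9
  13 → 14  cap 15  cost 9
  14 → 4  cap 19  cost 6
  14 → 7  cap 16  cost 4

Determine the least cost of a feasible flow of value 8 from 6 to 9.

shortest-cost path #1: 6→3→7→1→10→9 push 1 @ unit cost 21 (adds 21)
shortest-cost path #2: 6→0→11→9 push 2 @ unit cost 23 (adds 46)
shortest-cost path #3: 6→2→4→5→10→9 push 3 @ unit cost 24 (adds 72)
shortest-cost path #4: 6→2→0→11→12→9 push 2 @ unit cost 25 (adds 50)
total cost = 189

Minimum cost for 8 units: 189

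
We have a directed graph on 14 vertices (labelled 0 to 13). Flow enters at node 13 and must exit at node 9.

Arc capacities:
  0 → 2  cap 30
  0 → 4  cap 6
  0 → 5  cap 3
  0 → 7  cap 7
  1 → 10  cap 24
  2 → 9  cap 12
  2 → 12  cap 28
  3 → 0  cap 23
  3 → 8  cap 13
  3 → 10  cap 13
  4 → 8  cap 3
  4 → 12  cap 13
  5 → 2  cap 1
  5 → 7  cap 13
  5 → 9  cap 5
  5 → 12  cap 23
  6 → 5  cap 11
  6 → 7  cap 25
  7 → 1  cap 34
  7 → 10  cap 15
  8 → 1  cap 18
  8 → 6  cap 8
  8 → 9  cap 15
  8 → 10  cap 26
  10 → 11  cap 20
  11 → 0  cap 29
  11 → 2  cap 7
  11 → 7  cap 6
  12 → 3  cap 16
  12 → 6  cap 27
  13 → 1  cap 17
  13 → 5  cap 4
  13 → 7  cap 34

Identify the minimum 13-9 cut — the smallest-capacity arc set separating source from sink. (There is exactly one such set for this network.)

augment #1: 13→5→9 push 4
augment #2: 13→1→10→11→2→9 push 7
augment #3: 13→1→10→11→0→2→9 push 5
augment #4: 13→1→10→11→0→5→9 push 1
augment #5: 13→1→10→11→0→4→8→9 push 3
augment #6: 13→1→10→11→0→2→12→3→8→9 push 1
augment #7: 13→7→10→11→0→2→12→3→8→9 push 3
max flow = 24; residual-reachable set from 13 gives S-side
cut edges (S→T): {(10,11), (13,5)} total cap 24

Min-cut arcs: {(10,11), (13,5)} (total capacity 24)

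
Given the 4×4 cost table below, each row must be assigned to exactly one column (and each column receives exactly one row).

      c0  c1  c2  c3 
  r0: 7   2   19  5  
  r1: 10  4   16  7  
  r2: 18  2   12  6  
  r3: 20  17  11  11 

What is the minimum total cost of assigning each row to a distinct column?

optimal assignment: row0→col0 (cost 7), row1→col3 (cost 7), row2→col1 (cost 2), row3→col2 (cost 11)
total = 7 + 7 + 2 + 11 = 27

Minimum assignment cost: 27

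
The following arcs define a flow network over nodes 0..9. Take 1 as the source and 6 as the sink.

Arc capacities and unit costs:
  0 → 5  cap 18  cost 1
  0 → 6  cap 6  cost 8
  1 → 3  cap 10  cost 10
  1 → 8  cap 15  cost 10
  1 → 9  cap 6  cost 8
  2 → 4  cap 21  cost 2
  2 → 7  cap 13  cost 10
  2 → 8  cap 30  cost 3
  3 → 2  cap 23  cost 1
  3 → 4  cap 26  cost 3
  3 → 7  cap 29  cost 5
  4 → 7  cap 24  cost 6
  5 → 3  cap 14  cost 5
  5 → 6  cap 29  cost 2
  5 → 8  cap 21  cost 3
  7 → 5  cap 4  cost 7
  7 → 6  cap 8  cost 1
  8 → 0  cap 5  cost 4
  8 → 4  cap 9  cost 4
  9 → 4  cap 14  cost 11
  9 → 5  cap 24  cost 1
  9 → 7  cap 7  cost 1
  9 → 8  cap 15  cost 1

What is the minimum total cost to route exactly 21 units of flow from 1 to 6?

shortest-cost path #1: 1→9→7→6 push 6 @ unit cost 10 (adds 60)
shortest-cost path #2: 1→3→7→6 push 2 @ unit cost 16 (adds 32)
shortest-cost path #3: 1→3→7→9→5→6 push 6 @ unit cost 17 (adds 102)
shortest-cost path #4: 1→8→0→5→6 push 5 @ unit cost 17 (adds 85)
shortest-cost path #5: 1→3→7→5→6 push 2 @ unit cost 24 (adds 48)
total cost = 327

Minimum cost for 21 units: 327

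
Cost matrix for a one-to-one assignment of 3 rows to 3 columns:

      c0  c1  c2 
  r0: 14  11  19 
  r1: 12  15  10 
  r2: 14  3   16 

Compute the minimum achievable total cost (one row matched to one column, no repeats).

Minimum assignment cost: 27

optimal assignment: row0→col0 (cost 14), row1→col2 (cost 10), row2→col1 (cost 3)
total = 14 + 10 + 3 = 27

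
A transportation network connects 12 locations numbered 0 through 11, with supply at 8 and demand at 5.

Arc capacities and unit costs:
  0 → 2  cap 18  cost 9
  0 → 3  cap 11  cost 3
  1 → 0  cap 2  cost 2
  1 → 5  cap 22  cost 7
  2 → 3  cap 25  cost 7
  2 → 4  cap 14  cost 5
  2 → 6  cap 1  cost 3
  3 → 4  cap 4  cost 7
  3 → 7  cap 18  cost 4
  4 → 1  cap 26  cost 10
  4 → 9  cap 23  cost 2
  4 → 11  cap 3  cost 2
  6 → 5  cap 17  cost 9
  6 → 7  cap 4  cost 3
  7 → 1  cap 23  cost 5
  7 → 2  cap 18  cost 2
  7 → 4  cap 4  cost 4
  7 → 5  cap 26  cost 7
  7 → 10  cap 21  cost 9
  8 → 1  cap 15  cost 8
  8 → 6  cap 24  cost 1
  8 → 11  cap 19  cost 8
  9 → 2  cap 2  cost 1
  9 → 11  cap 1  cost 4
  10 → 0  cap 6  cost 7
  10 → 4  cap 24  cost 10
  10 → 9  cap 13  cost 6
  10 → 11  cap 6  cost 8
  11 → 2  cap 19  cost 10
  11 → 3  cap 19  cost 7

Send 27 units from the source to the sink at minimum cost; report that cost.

shortest-cost path #1: 8→6→5 push 17 @ unit cost 10 (adds 170)
shortest-cost path #2: 8→6→7→5 push 4 @ unit cost 11 (adds 44)
shortest-cost path #3: 8→1→5 push 6 @ unit cost 15 (adds 90)
total cost = 304

Minimum cost for 27 units: 304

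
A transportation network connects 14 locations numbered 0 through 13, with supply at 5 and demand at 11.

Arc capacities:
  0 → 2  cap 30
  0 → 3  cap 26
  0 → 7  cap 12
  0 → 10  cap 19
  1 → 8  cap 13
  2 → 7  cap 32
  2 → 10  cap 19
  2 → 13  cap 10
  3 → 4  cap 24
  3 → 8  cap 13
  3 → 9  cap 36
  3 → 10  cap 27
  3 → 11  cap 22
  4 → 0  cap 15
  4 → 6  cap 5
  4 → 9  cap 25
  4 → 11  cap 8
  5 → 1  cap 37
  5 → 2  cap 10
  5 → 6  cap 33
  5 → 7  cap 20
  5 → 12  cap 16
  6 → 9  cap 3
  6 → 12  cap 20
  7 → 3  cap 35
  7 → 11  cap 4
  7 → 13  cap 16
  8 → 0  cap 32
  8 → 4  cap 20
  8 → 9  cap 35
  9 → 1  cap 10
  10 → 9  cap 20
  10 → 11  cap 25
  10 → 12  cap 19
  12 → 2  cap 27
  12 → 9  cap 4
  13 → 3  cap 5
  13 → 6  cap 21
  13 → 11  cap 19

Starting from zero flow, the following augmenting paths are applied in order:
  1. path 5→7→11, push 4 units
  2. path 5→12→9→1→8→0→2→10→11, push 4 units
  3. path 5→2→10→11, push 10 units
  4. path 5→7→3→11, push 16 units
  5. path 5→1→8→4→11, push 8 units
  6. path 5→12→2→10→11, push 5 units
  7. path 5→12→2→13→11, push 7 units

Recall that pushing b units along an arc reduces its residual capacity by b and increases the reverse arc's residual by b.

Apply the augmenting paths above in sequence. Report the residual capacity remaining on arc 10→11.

Residual capacity of (10,11): 6

after path 1 (5→7→11, push 4): res(10,11)=25
after path 2 (5→12→9→1→8→0→2→10→11, push 4): res(10,11)=21
after path 3 (5→2→10→11, push 10): res(10,11)=11
after path 4 (5→7→3→11, push 16): res(10,11)=11
after path 5 (5→1→8→4→11, push 8): res(10,11)=11
after path 6 (5→12→2→10→11, push 5): res(10,11)=6
after path 7 (5→12→2→13→11, push 7): res(10,11)=6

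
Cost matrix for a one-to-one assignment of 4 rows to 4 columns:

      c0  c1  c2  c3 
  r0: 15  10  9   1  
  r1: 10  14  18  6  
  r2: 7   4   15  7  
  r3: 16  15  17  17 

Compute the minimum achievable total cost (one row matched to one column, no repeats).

Minimum assignment cost: 32

optimal assignment: row0→col3 (cost 1), row1→col0 (cost 10), row2→col1 (cost 4), row3→col2 (cost 17)
total = 1 + 10 + 4 + 17 = 32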